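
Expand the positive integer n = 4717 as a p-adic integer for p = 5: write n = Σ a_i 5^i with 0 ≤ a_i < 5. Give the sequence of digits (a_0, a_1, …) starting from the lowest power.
(a_0, a_1, …) = (2, 3, 3, 2, 2, 1)

Repeated division by 5 gives the digits low-to-high: 4717 = 2 + 3·5^1 + 3·5^2 + 2·5^3 + 2·5^4 + 1·5^5. Digit sequence: (2, 3, 3, 2, 2, 1).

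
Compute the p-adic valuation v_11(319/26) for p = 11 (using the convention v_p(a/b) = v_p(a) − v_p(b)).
v_11(319/26) = 1

Factor powers of 11 from the numerator and denominator of the reduced fraction: 319 = 11^1 · 29 and 26 = 11^0 · 26. Apply v_p(a/b) = v_p(a) − v_p(b): v_11(319/26) = 1 − 0 = 1.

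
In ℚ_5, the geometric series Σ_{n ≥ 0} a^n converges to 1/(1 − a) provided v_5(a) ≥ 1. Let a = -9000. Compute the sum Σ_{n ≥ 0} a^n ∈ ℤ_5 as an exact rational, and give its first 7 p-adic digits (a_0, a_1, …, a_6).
Σ a^n = 1/(1 − a) = 1/9001;  first 7 digits = (1, 0, 0, 3, 0, 2, 3)

v_5(a) = 3 ≥ 1, so the series converges in ℤ_5 to 1/(1 − a) = 1/(1 − (-9000)) = 1/9001. Expand this rational in ℤ_5: compute digits iteratively via d_i = x_i mod 5, x_{i+1} = (x_i − d_i)/5. The first 7 digits are (1, 0, 0, 3, 0, 2, 3).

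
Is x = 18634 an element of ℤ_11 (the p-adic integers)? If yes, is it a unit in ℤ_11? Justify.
x ∈ ℤ_11 but not a unit; v_11(x) = 3 > 0

ℤ_11 = {x ∈ ℚ_11 : v_11(x) ≥ 0} and ℤ_11^× = {x ∈ ℤ_11 : v_11(x) = 0}. Here v_11(18634) = v_11(num) − v_11(den) = 3; compare against these criteria.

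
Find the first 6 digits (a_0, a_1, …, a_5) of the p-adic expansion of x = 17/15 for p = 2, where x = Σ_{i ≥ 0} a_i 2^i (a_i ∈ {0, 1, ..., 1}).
(a_0, …, a_5) = (1, 1, 1, 1, 1, 0)

v_2(17/15) = 0 (numerator and denominator both coprime to 2), so x ∈ ℤ_2^×. Compute digits iteratively via a_i = x_i mod 2, x_{i+1} = (x_i − a_i)/2, with x_0 = x:
  x_0 = 17/15;  a_0 = 1;  x_1 = (x_0 − 1)/2 = 1/15
  x_1 = 1/15;  a_1 = 1;  x_2 = (x_1 − 1)/2 = -7/15
  x_2 = -7/15;  a_2 = 1;  x_3 = (x_2 − 1)/2 = -11/15
  x_3 = -11/15;  a_3 = 1;  x_4 = (x_3 − 1)/2 = -13/15
  x_4 = -13/15;  a_4 = 1;  x_5 = (x_4 − 1)/2 = -14/15
  x_5 = -14/15;  a_5 = 0;  x_6 = (x_5 − 0)/2 = -7/15
Digits: (1, 1, 1, 1, 1, 0).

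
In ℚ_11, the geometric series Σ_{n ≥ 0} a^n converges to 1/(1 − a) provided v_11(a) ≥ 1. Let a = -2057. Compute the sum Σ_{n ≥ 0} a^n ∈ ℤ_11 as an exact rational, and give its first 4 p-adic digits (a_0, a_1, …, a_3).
Σ a^n = 1/(1 − a) = 1/2058;  first 4 digits = (1, 0, 5, 9)

v_11(a) = 2 ≥ 1, so the series converges in ℤ_11 to 1/(1 − a) = 1/(1 − (-2057)) = 1/2058. Expand this rational in ℤ_11: compute digits iteratively via d_i = x_i mod 11, x_{i+1} = (x_i − d_i)/11. The first 4 digits are (1, 0, 5, 9).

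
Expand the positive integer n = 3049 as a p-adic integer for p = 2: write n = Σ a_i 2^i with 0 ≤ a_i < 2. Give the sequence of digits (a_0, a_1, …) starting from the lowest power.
(a_0, a_1, …) = (1, 0, 0, 1, 0, 1, 1, 1, 1, 1, 0, 1)

Repeated division by 2 gives the digits low-to-high: 3049 = 1 + 1·2^3 + 1·2^5 + 1·2^6 + 1·2^7 + 1·2^8 + 1·2^9 + 1·2^11. Digit sequence: (1, 0, 0, 1, 0, 1, 1, 1, 1, 1, 0, 1).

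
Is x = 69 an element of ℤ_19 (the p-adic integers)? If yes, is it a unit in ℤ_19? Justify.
x ∈ ℤ_19^× (unit); v_19(x) = 0

ℤ_19 = {x ∈ ℚ_19 : v_19(x) ≥ 0} and ℤ_19^× = {x ∈ ℤ_19 : v_19(x) = 0}. Here v_19(69) = v_19(num) − v_19(den) = 0; compare against these criteria.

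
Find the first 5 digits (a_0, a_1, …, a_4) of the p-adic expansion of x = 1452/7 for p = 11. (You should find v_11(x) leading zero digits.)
(a_0, …, a_4) = (0, 0, 8, 1, 3)

v_11(1452/7) = 2, so a_0 = ... = a_1 = 0. Factor out: x = 11^2 · u with u = 12/7 a unit in ℤ_11. Expand u iteratively via a_{v+i} = u_i mod 11, u_{i+1} = (u_i − a_{v+i})/11:
  u_0 = 12/7;  a_2 = 8;  u_1 = (u_0 − 8)/11 = -4/7
  u_1 = -4/7;  a_3 = 1;  u_2 = (u_1 − 1)/11 = -1/7
  u_2 = -1/7;  a_4 = 3;  u_3 = (u_2 − 3)/11 = -2/7
Digits: (0, 0, 8, 1, 3).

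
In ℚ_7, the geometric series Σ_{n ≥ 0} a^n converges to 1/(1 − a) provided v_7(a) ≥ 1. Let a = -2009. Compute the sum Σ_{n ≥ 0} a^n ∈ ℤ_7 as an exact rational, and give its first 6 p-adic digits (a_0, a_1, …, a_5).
Σ a^n = 1/(1 − a) = 1/2010;  first 6 digits = (1, 0, 1, 1, 0, 2)

v_7(a) = 2 ≥ 1, so the series converges in ℤ_7 to 1/(1 − a) = 1/(1 − (-2009)) = 1/2010. Expand this rational in ℤ_7: compute digits iteratively via d_i = x_i mod 7, x_{i+1} = (x_i − d_i)/7. The first 6 digits are (1, 0, 1, 1, 0, 2).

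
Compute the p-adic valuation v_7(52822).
v_7(52822) = 4

v_7(n) is the largest exponent k such that 7^k divides n. Factor out: 52822 = 7^4 · 22. (Sign doesn't affect v_p.) So v_7(52822) = 4.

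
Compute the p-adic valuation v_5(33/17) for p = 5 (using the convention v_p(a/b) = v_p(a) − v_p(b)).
v_5(33/17) = 0

Factor powers of 5 from the numerator and denominator of the reduced fraction: 33 = 5^0 · 33 and 17 = 5^0 · 17. Apply v_p(a/b) = v_p(a) − v_p(b): v_5(33/17) = 0 − 0 = 0.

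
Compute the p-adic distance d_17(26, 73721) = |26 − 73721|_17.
d_17(26, 73721) = 1/4913

Step 1 — x − y = 26 − 73721 = -73695. Step 2 — v_17(-73695) = 3 (factor: -73695 = −(17^3 · 15); the sign does not affect v_p). Step 3 — |x − y|_17 = 17^{-3} = 1/4913.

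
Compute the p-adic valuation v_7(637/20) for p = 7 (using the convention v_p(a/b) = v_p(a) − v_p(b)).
v_7(637/20) = 2

Factor powers of 7 from the numerator and denominator of the reduced fraction: 637 = 7^2 · 13 and 20 = 7^0 · 20. Apply v_p(a/b) = v_p(a) − v_p(b): v_7(637/20) = 2 − 0 = 2.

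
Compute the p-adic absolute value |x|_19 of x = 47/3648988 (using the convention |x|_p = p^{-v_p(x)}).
|47/3648988|_19 = 130321

Step 1 — compute v_19(x) by factoring powers of 19 out of the numerator and denominator: v_19(47/3648988) = -4. Step 2 — apply |x|_p = p^{-v_p(x)} = 19^{4} = 130321.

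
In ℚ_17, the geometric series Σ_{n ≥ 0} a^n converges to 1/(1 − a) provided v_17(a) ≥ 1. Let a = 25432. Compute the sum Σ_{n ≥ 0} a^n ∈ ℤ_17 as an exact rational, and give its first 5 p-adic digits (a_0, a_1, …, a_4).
Σ a^n = 1/(1 − a) = -1/25431;  first 5 digits = (1, 0, 3, 5, 9)

v_17(a) = 2 ≥ 1, so the series converges in ℤ_17 to 1/(1 − a) = 1/(1 − 25432) = -1/25431. Expand this rational in ℤ_17: compute digits iteratively via d_i = x_i mod 17, x_{i+1} = (x_i − d_i)/17. The first 5 digits are (1, 0, 3, 5, 9).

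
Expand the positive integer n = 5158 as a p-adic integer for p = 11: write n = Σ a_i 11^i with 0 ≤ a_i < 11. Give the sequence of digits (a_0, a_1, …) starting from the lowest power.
(a_0, a_1, …) = (10, 6, 9, 3)

Repeated division by 11 gives the digits low-to-high: 5158 = 10 + 6·11^1 + 9·11^2 + 3·11^3. Digit sequence: (10, 6, 9, 3).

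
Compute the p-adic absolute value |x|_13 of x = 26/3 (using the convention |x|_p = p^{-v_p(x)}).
|26/3|_13 = 1/13

Step 1 — compute v_13(x) by factoring powers of 13 out of the numerator and denominator: v_13(26/3) = 1. Step 2 — apply |x|_p = p^{-v_p(x)} = 13^{-1} = 1/13.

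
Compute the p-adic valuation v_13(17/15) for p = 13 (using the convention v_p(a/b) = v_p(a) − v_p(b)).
v_13(17/15) = 0

Factor powers of 13 from the numerator and denominator of the reduced fraction: 17 = 13^0 · 17 and 15 = 13^0 · 15. Apply v_p(a/b) = v_p(a) − v_p(b): v_13(17/15) = 0 − 0 = 0.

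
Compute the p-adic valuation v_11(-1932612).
v_11(-1932612) = 5

v_11(n) is the largest exponent k such that 11^k divides n. Factor out: -1932612 = -11^5 · 12. (Sign doesn't affect v_p.) So v_11(-1932612) = 5.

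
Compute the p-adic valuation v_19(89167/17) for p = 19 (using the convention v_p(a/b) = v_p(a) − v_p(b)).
v_19(89167/17) = 3

Factor powers of 19 from the numerator and denominator of the reduced fraction: 89167 = 19^3 · 13 and 17 = 19^0 · 17. Apply v_p(a/b) = v_p(a) − v_p(b): v_19(89167/17) = 3 − 0 = 3.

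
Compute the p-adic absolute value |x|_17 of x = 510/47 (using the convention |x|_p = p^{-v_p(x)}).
|510/47|_17 = 1/17

Step 1 — compute v_17(x) by factoring powers of 17 out of the numerator and denominator: v_17(510/47) = 1. Step 2 — apply |x|_p = p^{-v_p(x)} = 17^{-1} = 1/17.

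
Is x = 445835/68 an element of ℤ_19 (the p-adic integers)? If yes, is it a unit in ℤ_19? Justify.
x ∈ ℤ_19 but not a unit; v_19(x) = 3 > 0

ℤ_19 = {x ∈ ℚ_19 : v_19(x) ≥ 0} and ℤ_19^× = {x ∈ ℤ_19 : v_19(x) = 0}. Here v_19(445835/68) = v_19(num) − v_19(den) = 3; compare against these criteria.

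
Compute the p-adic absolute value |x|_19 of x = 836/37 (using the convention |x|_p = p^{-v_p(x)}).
|836/37|_19 = 1/19

Step 1 — compute v_19(x) by factoring powers of 19 out of the numerator and denominator: v_19(836/37) = 1. Step 2 — apply |x|_p = p^{-v_p(x)} = 19^{-1} = 1/19.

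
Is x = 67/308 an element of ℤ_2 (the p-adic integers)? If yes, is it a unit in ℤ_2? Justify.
x ∉ ℤ_2 (v_2(x) = -2 < 0)

ℤ_2 = {x ∈ ℚ_2 : v_2(x) ≥ 0} and ℤ_2^× = {x ∈ ℤ_2 : v_2(x) = 0}. Here v_2(67/308) = v_2(num) − v_2(den) = -2; compare against these criteria.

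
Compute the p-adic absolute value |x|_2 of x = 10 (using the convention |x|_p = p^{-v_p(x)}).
|10|_2 = 1/2

Step 1 — compute v_2(x) by factoring powers of 2 out of the numerator and denominator: v_2(10) = 1. Step 2 — apply |x|_p = p^{-v_p(x)} = 2^{-1} = 1/2.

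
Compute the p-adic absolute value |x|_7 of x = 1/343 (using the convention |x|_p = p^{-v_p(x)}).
|1/343|_7 = 343

Step 1 — compute v_7(x) by factoring powers of 7 out of the numerator and denominator: v_7(1/343) = -3. Step 2 — apply |x|_p = p^{-v_p(x)} = 7^{3} = 343.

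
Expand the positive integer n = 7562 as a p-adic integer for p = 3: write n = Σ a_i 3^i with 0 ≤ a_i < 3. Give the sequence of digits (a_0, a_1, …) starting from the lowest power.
(a_0, a_1, …) = (2, 0, 0, 1, 0, 1, 1, 0, 1)

Repeated division by 3 gives the digits low-to-high: 7562 = 2 + 1·3^3 + 1·3^5 + 1·3^6 + 1·3^8. Digit sequence: (2, 0, 0, 1, 0, 1, 1, 0, 1).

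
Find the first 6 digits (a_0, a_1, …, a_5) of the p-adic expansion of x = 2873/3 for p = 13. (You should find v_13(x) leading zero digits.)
(a_0, …, a_5) = (0, 0, 10, 4, 4, 4)

v_13(2873/3) = 2, so a_0 = ... = a_1 = 0. Factor out: x = 13^2 · u with u = 17/3 a unit in ℤ_13. Expand u iteratively via a_{v+i} = u_i mod 13, u_{i+1} = (u_i − a_{v+i})/13:
  u_0 = 17/3;  a_2 = 10;  u_1 = (u_0 − 10)/13 = -1/3
  u_1 = -1/3;  a_3 = 4;  u_2 = (u_1 − 4)/13 = -1/3
  u_2 = -1/3;  a_4 = 4;  u_3 = (u_2 − 4)/13 = -1/3
  u_3 = -1/3;  a_5 = 4;  u_4 = (u_3 − 4)/13 = -1/3
Digits: (0, 0, 10, 4, 4, 4).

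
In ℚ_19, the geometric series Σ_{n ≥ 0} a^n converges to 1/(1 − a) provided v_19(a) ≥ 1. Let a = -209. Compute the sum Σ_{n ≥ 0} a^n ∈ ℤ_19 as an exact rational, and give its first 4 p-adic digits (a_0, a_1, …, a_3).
Σ a^n = 1/(1 − a) = 1/210;  first 4 digits = (1, 8, 6, 5)

v_19(a) = 1 ≥ 1, so the series converges in ℤ_19 to 1/(1 − a) = 1/(1 − (-209)) = 1/210. Expand this rational in ℤ_19: compute digits iteratively via d_i = x_i mod 19, x_{i+1} = (x_i − d_i)/19. The first 4 digits are (1, 8, 6, 5).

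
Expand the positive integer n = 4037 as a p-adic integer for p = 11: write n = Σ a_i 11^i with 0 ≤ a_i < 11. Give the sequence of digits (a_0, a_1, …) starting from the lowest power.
(a_0, a_1, …) = (0, 4, 0, 3)

Repeated division by 11 gives the digits low-to-high: 4037 = 4·11^1 + 3·11^3. Digit sequence: (0, 4, 0, 3).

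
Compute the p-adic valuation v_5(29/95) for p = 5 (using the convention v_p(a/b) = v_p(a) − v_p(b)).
v_5(29/95) = -1

Factor powers of 5 from the numerator and denominator of the reduced fraction: 29 = 5^0 · 29 and 95 = 5^1 · 19. Apply v_p(a/b) = v_p(a) − v_p(b): v_5(29/95) = 0 − 1 = -1.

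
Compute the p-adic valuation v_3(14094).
v_3(14094) = 5

v_3(n) is the largest exponent k such that 3^k divides n. Factor out: 14094 = 3^5 · 58. (Sign doesn't affect v_p.) So v_3(14094) = 5.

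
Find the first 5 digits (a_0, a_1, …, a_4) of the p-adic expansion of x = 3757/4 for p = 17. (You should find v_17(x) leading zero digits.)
(a_0, …, a_4) = (0, 0, 16, 12, 12)

v_17(3757/4) = 2, so a_0 = ... = a_1 = 0. Factor out: x = 17^2 · u with u = 13/4 a unit in ℤ_17. Expand u iteratively via a_{v+i} = u_i mod 17, u_{i+1} = (u_i − a_{v+i})/17:
  u_0 = 13/4;  a_2 = 16;  u_1 = (u_0 − 16)/17 = -3/4
  u_1 = -3/4;  a_3 = 12;  u_2 = (u_1 − 12)/17 = -3/4
  u_2 = -3/4;  a_4 = 12;  u_3 = (u_2 − 12)/17 = -3/4
Digits: (0, 0, 16, 12, 12).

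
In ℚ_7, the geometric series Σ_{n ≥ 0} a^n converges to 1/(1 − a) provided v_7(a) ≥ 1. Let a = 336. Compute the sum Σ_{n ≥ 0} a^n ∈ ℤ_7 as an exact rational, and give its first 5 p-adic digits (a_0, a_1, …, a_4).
Σ a^n = 1/(1 − a) = -1/335;  first 5 digits = (1, 6, 0, 0, 6)

v_7(a) = 1 ≥ 1, so the series converges in ℤ_7 to 1/(1 − a) = 1/(1 − 336) = -1/335. Expand this rational in ℤ_7: compute digits iteratively via d_i = x_i mod 7, x_{i+1} = (x_i − d_i)/7. The first 5 digits are (1, 6, 0, 0, 6).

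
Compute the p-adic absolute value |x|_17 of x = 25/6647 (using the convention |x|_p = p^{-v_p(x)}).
|25/6647|_17 = 289

Step 1 — compute v_17(x) by factoring powers of 17 out of the numerator and denominator: v_17(25/6647) = -2. Step 2 — apply |x|_p = p^{-v_p(x)} = 17^{2} = 289.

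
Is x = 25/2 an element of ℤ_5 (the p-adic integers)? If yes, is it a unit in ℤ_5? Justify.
x ∈ ℤ_5 but not a unit; v_5(x) = 2 > 0

ℤ_5 = {x ∈ ℚ_5 : v_5(x) ≥ 0} and ℤ_5^× = {x ∈ ℤ_5 : v_5(x) = 0}. Here v_5(25/2) = v_5(num) − v_5(den) = 2; compare against these criteria.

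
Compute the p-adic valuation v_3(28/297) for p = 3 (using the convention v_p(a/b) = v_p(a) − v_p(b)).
v_3(28/297) = -3

Factor powers of 3 from the numerator and denominator of the reduced fraction: 28 = 3^0 · 28 and 297 = 3^3 · 11. Apply v_p(a/b) = v_p(a) − v_p(b): v_3(28/297) = 0 − 3 = -3.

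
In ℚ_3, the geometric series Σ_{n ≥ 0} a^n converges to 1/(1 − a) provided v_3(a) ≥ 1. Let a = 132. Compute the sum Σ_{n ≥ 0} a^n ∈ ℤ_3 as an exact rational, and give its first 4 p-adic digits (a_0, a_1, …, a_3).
Σ a^n = 1/(1 − a) = -1/131;  first 4 digits = (1, 2, 0, 1)

v_3(a) = 1 ≥ 1, so the series converges in ℤ_3 to 1/(1 − a) = 1/(1 − 132) = -1/131. Expand this rational in ℤ_3: compute digits iteratively via d_i = x_i mod 3, x_{i+1} = (x_i − d_i)/3. The first 4 digits are (1, 2, 0, 1).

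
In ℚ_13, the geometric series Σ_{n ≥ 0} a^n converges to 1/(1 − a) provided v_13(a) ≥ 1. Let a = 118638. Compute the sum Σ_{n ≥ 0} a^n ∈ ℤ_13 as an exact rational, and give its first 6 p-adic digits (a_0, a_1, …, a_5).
Σ a^n = 1/(1 − a) = -1/118637;  first 6 digits = (1, 0, 0, 2, 4, 0)

v_13(a) = 3 ≥ 1, so the series converges in ℤ_13 to 1/(1 − a) = 1/(1 − 118638) = -1/118637. Expand this rational in ℤ_13: compute digits iteratively via d_i = x_i mod 13, x_{i+1} = (x_i − d_i)/13. The first 6 digits are (1, 0, 0, 2, 4, 0).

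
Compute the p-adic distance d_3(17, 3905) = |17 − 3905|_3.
d_3(17, 3905) = 1/243

Step 1 — x − y = 17 − 3905 = -3888. Step 2 — v_3(-3888) = 5 (factor: -3888 = −(3^5 · 16); the sign does not affect v_p). Step 3 — |x − y|_3 = 3^{-5} = 1/243.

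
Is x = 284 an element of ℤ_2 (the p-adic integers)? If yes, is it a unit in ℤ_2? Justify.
x ∈ ℤ_2 but not a unit; v_2(x) = 2 > 0

ℤ_2 = {x ∈ ℚ_2 : v_2(x) ≥ 0} and ℤ_2^× = {x ∈ ℤ_2 : v_2(x) = 0}. Here v_2(284) = v_2(num) − v_2(den) = 2; compare against these criteria.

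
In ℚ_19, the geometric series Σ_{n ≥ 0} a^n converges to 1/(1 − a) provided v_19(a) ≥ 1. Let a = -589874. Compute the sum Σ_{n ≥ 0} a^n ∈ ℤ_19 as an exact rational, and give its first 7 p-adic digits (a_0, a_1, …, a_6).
Σ a^n = 1/(1 − a) = 1/589875;  first 7 digits = (1, 0, 0, 9, 14, 18, 4)

v_19(a) = 3 ≥ 1, so the series converges in ℤ_19 to 1/(1 − a) = 1/(1 − (-589874)) = 1/589875. Expand this rational in ℤ_19: compute digits iteratively via d_i = x_i mod 19, x_{i+1} = (x_i − d_i)/19. The first 7 digits are (1, 0, 0, 9, 14, 18, 4).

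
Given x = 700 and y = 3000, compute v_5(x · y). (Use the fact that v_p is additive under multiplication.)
v_5(2100000) = 5

v_p(x) = 2 (factor: 700 = 5^2 · 28); v_p(y) = 3 (factor: 3000 = 5^3 · 24). Additivity: v_p(xy) = v_p(x) + v_p(y) = 2 + 3 = 5. (Direct check: xy = 2100000 = 5^5 · (672).)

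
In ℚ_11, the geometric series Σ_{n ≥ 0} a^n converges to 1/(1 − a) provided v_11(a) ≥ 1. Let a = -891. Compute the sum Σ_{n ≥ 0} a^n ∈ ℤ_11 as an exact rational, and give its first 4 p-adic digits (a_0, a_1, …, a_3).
Σ a^n = 1/(1 − a) = 1/892;  first 4 digits = (1, 7, 8, 3)

v_11(a) = 1 ≥ 1, so the series converges in ℤ_11 to 1/(1 − a) = 1/(1 − (-891)) = 1/892. Expand this rational in ℤ_11: compute digits iteratively via d_i = x_i mod 11, x_{i+1} = (x_i − d_i)/11. The first 4 digits are (1, 7, 8, 3).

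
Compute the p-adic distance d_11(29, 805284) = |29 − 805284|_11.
d_11(29, 805284) = 1/161051

Step 1 — x − y = 29 − 805284 = -805255. Step 2 — v_11(-805255) = 5 (factor: -805255 = −(11^5 · 5); the sign does not affect v_p). Step 3 — |x − y|_11 = 11^{-5} = 1/161051.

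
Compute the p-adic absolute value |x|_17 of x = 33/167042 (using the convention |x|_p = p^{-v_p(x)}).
|33/167042|_17 = 83521

Step 1 — compute v_17(x) by factoring powers of 17 out of the numerator and denominator: v_17(33/167042) = -4. Step 2 — apply |x|_p = p^{-v_p(x)} = 17^{4} = 83521.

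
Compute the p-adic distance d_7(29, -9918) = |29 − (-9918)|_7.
d_7(29, -9918) = 1/343

Step 1 — x − y = 29 − (-9918) = 9947. Step 2 — v_7(9947) = 3 (factor: 9947 = (7^3 · 29); the sign does not affect v_p). Step 3 — |x − y|_7 = 7^{-3} = 1/343.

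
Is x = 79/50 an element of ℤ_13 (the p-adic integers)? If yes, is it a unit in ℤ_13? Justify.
x ∈ ℤ_13^× (unit); v_13(x) = 0

ℤ_13 = {x ∈ ℚ_13 : v_13(x) ≥ 0} and ℤ_13^× = {x ∈ ℤ_13 : v_13(x) = 0}. Here v_13(79/50) = v_13(num) − v_13(den) = 0; compare against these criteria.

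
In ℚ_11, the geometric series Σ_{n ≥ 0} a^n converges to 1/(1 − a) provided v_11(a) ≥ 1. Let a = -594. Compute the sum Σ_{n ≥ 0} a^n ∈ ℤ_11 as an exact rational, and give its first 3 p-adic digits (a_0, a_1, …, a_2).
Σ a^n = 1/(1 − a) = 1/595;  first 3 digits = (1, 1, 7)

v_11(a) = 1 ≥ 1, so the series converges in ℤ_11 to 1/(1 − a) = 1/(1 − (-594)) = 1/595. Expand this rational in ℤ_11: compute digits iteratively via d_i = x_i mod 11, x_{i+1} = (x_i − d_i)/11. The first 3 digits are (1, 1, 7).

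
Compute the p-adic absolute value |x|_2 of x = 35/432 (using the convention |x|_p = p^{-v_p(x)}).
|35/432|_2 = 16

Step 1 — compute v_2(x) by factoring powers of 2 out of the numerator and denominator: v_2(35/432) = -4. Step 2 — apply |x|_p = p^{-v_p(x)} = 2^{4} = 16.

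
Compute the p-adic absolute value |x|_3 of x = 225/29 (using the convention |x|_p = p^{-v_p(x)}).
|225/29|_3 = 1/9

Step 1 — compute v_3(x) by factoring powers of 3 out of the numerator and denominator: v_3(225/29) = 2. Step 2 — apply |x|_p = p^{-v_p(x)} = 3^{-2} = 1/9.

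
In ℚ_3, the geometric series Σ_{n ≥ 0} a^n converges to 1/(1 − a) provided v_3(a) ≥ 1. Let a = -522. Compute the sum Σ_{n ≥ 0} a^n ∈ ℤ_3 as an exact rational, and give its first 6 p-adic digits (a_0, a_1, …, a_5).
Σ a^n = 1/(1 − a) = 1/523;  first 6 digits = (1, 0, 2, 1, 0, 0)

v_3(a) = 2 ≥ 1, so the series converges in ℤ_3 to 1/(1 − a) = 1/(1 − (-522)) = 1/523. Expand this rational in ℤ_3: compute digits iteratively via d_i = x_i mod 3, x_{i+1} = (x_i − d_i)/3. The first 6 digits are (1, 0, 2, 1, 0, 0).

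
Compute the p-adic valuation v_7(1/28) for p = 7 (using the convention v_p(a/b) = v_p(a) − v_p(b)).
v_7(1/28) = -1

Factor powers of 7 from the numerator and denominator of the reduced fraction: 1 = 7^0 · 1 and 28 = 7^1 · 4. Apply v_p(a/b) = v_p(a) − v_p(b): v_7(1/28) = 0 − 1 = -1.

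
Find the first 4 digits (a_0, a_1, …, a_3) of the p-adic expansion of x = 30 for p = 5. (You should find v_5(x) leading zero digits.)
(a_0, …, a_3) = (0, 1, 1, 0)

v_5(30) = 1, so a_0 = ... = a_0 = 0. Factor out: x = 5^1 · u with u = 6 a unit in ℤ_5. Expand u iteratively via a_{v+i} = u_i mod 5, u_{i+1} = (u_i − a_{v+i})/5:
  u_0 = 6;  a_1 = 1;  u_1 = (u_0 − 1)/5 = 1
  u_1 = 1;  a_2 = 1;  u_2 = (u_1 − 1)/5 = 0
  u_2 = 0;  a_3 = 0;  u_3 = (u_2 − 0)/5 = 0
Digits: (0, 1, 1, 0).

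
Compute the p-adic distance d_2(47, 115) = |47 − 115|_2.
d_2(47, 115) = 1/4

Step 1 — x − y = 47 − 115 = -68. Step 2 — v_2(-68) = 2 (factor: -68 = −(2^2 · 17); the sign does not affect v_p). Step 3 — |x − y|_2 = 2^{-2} = 1/4.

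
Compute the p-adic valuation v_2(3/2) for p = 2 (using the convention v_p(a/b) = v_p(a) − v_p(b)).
v_2(3/2) = -1

Factor powers of 2 from the numerator and denominator of the reduced fraction: 3 = 2^0 · 3 and 2 = 2^1 · 1. Apply v_p(a/b) = v_p(a) − v_p(b): v_2(3/2) = 0 − 1 = -1.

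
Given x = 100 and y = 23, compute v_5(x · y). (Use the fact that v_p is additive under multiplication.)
v_5(2300) = 2

v_p(x) = 2 (factor: 100 = 5^2 · 4); v_p(y) = 0 (factor: 23 = 5^0 · 23). Additivity: v_p(xy) = v_p(x) + v_p(y) = 2 + 0 = 2. (Direct check: xy = 2300 = 5^2 · (92).)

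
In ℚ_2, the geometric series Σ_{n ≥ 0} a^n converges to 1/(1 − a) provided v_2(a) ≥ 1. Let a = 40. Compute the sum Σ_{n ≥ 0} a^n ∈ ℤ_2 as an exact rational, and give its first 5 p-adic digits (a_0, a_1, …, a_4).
Σ a^n = 1/(1 − a) = -1/39;  first 5 digits = (1, 0, 0, 1, 0)

v_2(a) = 3 ≥ 1, so the series converges in ℤ_2 to 1/(1 − a) = 1/(1 − 40) = -1/39. Expand this rational in ℤ_2: compute digits iteratively via d_i = x_i mod 2, x_{i+1} = (x_i − d_i)/2. The first 5 digits are (1, 0, 0, 1, 0).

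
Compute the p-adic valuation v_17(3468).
v_17(3468) = 2

v_17(n) is the largest exponent k such that 17^k divides n. Factor out: 3468 = 17^2 · 12. (Sign doesn't affect v_p.) So v_17(3468) = 2.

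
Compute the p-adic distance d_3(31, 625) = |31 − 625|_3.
d_3(31, 625) = 1/27

Step 1 — x − y = 31 − 625 = -594. Step 2 — v_3(-594) = 3 (factor: -594 = −(3^3 · 22); the sign does not affect v_p). Step 3 — |x − y|_3 = 3^{-3} = 1/27.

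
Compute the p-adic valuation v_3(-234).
v_3(-234) = 2

v_3(n) is the largest exponent k such that 3^k divides n. Factor out: -234 = -3^2 · 26. (Sign doesn't affect v_p.) So v_3(-234) = 2.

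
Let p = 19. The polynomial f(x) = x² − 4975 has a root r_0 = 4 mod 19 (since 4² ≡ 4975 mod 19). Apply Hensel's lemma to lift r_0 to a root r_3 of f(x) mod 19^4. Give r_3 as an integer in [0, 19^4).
r_3 = 12221 (mod 130321)

Hensel's recurrence: r_{i+1} = r_i − f(r_i)·(f′(r_i))^{-1} mod 19^{i+2}, with f′(x) = 2x. Iterate:
  r_0 = 4 (mod 19)
  r_1 = 308 (mod 361)
  r_2 = 5362 (mod 6859)
  r_3 = 12221 (mod 130321)
Final: r_3 = 12221, and one checks f(r_3) ≡ 0 mod 19^4.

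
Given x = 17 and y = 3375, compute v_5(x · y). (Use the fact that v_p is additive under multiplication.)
v_5(57375) = 3

v_p(x) = 0 (factor: 17 = 5^0 · 17); v_p(y) = 3 (factor: 3375 = 5^3 · 27). Additivity: v_p(xy) = v_p(x) + v_p(y) = 0 + 3 = 3. (Direct check: xy = 57375 = 5^3 · (459).)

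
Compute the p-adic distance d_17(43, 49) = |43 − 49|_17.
d_17(43, 49) = 1

Step 1 — x − y = 43 − 49 = -6. Step 2 — v_17(-6) = 0 (factor: -6 = −(17^0 · 6); the sign does not affect v_p). Step 3 — |x − y|_17 = 17^{0} = 1.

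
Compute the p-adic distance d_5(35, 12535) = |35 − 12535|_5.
d_5(35, 12535) = 1/3125

Step 1 — x − y = 35 − 12535 = -12500. Step 2 — v_5(-12500) = 5 (factor: -12500 = −(5^5 · 4); the sign does not affect v_p). Step 3 — |x − y|_5 = 5^{-5} = 1/3125.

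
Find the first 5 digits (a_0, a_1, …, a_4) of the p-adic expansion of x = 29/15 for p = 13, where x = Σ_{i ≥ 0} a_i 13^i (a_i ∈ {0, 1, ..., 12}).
(a_0, …, a_4) = (8, 3, 11, 0, 6)

v_13(29/15) = 0 (numerator and denominator both coprime to 13), so x ∈ ℤ_13^×. Compute digits iteratively via a_i = x_i mod 13, x_{i+1} = (x_i − a_i)/13, with x_0 = x:
  x_0 = 29/15;  a_0 = 8;  x_1 = (x_0 − 8)/13 = -7/15
  x_1 = -7/15;  a_1 = 3;  x_2 = (x_1 − 3)/13 = -4/15
  x_2 = -4/15;  a_2 = 11;  x_3 = (x_2 − 11)/13 = -13/15
  x_3 = -13/15;  a_3 = 0;  x_4 = (x_3 − 0)/13 = -1/15
  x_4 = -1/15;  a_4 = 6;  x_5 = (x_4 − 6)/13 = -7/15
Digits: (8, 3, 11, 0, 6).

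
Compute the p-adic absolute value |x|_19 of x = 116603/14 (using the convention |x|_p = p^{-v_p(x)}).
|116603/14|_19 = 1/6859

Step 1 — compute v_19(x) by factoring powers of 19 out of the numerator and denominator: v_19(116603/14) = 3. Step 2 — apply |x|_p = p^{-v_p(x)} = 19^{-3} = 1/6859.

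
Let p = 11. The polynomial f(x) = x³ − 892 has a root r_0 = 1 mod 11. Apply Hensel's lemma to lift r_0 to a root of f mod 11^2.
r_1 = 56 (mod 121)

Hensel: r_{i+1} = r_i − f(r_i)/f′(r_i) mod 11^{i+2}, where f′(x) = 3x². Iterate:
  r_0 = 1 (mod 11)
  r_1 = 56 (mod 121)
Final: r = 56 with f(r) ≡ 0 mod 11^2.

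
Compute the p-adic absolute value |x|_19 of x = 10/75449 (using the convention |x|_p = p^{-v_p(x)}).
|10/75449|_19 = 6859

Step 1 — compute v_19(x) by factoring powers of 19 out of the numerator and denominator: v_19(10/75449) = -3. Step 2 — apply |x|_p = p^{-v_p(x)} = 19^{3} = 6859.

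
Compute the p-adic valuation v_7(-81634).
v_7(-81634) = 4

v_7(n) is the largest exponent k such that 7^k divides n. Factor out: -81634 = -7^4 · 34. (Sign doesn't affect v_p.) So v_7(-81634) = 4.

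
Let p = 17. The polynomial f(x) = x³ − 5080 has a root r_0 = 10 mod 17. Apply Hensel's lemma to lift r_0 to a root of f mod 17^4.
r_3 = 80539 (mod 83521)

Hensel: r_{i+1} = r_i − f(r_i)/f′(r_i) mod 17^{i+2}, where f′(x) = 3x². Iterate:
  r_0 = 10 (mod 17)
  r_1 = 197 (mod 289)
  r_2 = 1931 (mod 4913)
  r_3 = 80539 (mod 83521)
Final: r = 80539 with f(r) ≡ 0 mod 17^4.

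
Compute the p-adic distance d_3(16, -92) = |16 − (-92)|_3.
d_3(16, -92) = 1/27

Step 1 — x − y = 16 − (-92) = 108. Step 2 — v_3(108) = 3 (factor: 108 = (3^3 · 4); the sign does not affect v_p). Step 3 — |x − y|_3 = 3^{-3} = 1/27.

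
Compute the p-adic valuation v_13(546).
v_13(546) = 1

v_13(n) is the largest exponent k such that 13^k divides n. Factor out: 546 = 13^1 · 42. (Sign doesn't affect v_p.) So v_13(546) = 1.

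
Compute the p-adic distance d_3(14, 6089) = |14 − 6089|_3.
d_3(14, 6089) = 1/243

Step 1 — x − y = 14 − 6089 = -6075. Step 2 — v_3(-6075) = 5 (factor: -6075 = −(3^5 · 25); the sign does not affect v_p). Step 3 — |x − y|_3 = 3^{-5} = 1/243.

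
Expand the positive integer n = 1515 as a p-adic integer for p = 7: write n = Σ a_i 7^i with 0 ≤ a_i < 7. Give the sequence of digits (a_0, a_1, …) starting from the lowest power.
(a_0, a_1, …) = (3, 6, 2, 4)

Repeated division by 7 gives the digits low-to-high: 1515 = 3 + 6·7^1 + 2·7^2 + 4·7^3. Digit sequence: (3, 6, 2, 4).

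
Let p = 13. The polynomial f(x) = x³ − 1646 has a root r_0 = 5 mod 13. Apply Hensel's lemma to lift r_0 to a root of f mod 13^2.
r_1 = 5 (mod 169)

Hensel: r_{i+1} = r_i − f(r_i)/f′(r_i) mod 13^{i+2}, where f′(x) = 3x². Iterate:
  r_0 = 5 (mod 13)
  r_1 = 5 (mod 169)
Final: r = 5 with f(r) ≡ 0 mod 13^2.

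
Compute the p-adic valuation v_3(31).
v_3(31) = 0

v_3(n) is the largest exponent k such that 3^k divides n. Factor out: 31 = 3^0 · 31. (Sign doesn't affect v_p.) So v_3(31) = 0.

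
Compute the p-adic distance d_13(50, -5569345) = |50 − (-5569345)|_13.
d_13(50, -5569345) = 1/371293

Step 1 — x − y = 50 − (-5569345) = 5569395. Step 2 — v_13(5569395) = 5 (factor: 5569395 = (13^5 · 15); the sign does not affect v_p). Step 3 — |x − y|_13 = 13^{-5} = 1/371293.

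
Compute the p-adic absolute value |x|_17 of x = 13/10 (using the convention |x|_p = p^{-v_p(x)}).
|13/10|_17 = 1

Step 1 — compute v_17(x) by factoring powers of 17 out of the numerator and denominator: v_17(13/10) = 0. Step 2 — apply |x|_p = p^{-v_p(x)} = 17^{0} = 1.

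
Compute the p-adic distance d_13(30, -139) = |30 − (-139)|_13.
d_13(30, -139) = 1/169

Step 1 — x − y = 30 − (-139) = 169. Step 2 — v_13(169) = 2 (factor: 169 = (13^2 · 1); the sign does not affect v_p). Step 3 — |x − y|_13 = 13^{-2} = 1/169.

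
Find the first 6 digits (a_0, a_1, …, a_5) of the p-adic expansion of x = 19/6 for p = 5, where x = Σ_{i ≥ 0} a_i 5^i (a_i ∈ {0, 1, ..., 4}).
(a_0, …, a_5) = (4, 4, 0, 4, 0, 4)

v_5(19/6) = 0 (numerator and denominator both coprime to 5), so x ∈ ℤ_5^×. Compute digits iteratively via a_i = x_i mod 5, x_{i+1} = (x_i − a_i)/5, with x_0 = x:
  x_0 = 19/6;  a_0 = 4;  x_1 = (x_0 − 4)/5 = -1/6
  x_1 = -1/6;  a_1 = 4;  x_2 = (x_1 − 4)/5 = -5/6
  x_2 = -5/6;  a_2 = 0;  x_3 = (x_2 − 0)/5 = -1/6
  x_3 = -1/6;  a_3 = 4;  x_4 = (x_3 − 4)/5 = -5/6
  x_4 = -5/6;  a_4 = 0;  x_5 = (x_4 − 0)/5 = -1/6
  x_5 = -1/6;  a_5 = 4;  x_6 = (x_5 − 4)/5 = -5/6
Digits: (4, 4, 0, 4, 0, 4).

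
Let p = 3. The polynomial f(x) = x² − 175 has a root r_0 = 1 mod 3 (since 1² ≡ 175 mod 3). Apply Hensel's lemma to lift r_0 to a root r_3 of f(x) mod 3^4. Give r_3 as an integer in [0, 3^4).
r_3 = 16 (mod 81)

Hensel's recurrence: r_{i+1} = r_i − f(r_i)·(f′(r_i))^{-1} mod 3^{i+2}, with f′(x) = 2x. Iterate:
  r_0 = 1 (mod 3)
  r_1 = 7 (mod 9)
  r_2 = 16 (mod 27)
  r_3 = 16 (mod 81)
Final: r_3 = 16, and one checks f(r_3) ≡ 0 mod 3^4.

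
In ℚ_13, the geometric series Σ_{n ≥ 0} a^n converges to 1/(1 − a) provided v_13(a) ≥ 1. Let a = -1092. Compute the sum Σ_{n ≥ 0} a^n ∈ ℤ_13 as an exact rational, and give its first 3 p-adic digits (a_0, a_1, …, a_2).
Σ a^n = 1/(1 − a) = 1/1093;  first 3 digits = (1, 7, 3)

v_13(a) = 1 ≥ 1, so the series converges in ℤ_13 to 1/(1 − a) = 1/(1 − (-1092)) = 1/1093. Expand this rational in ℤ_13: compute digits iteratively via d_i = x_i mod 13, x_{i+1} = (x_i − d_i)/13. The first 3 digits are (1, 7, 3).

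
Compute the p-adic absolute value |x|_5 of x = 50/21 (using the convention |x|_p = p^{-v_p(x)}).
|50/21|_5 = 1/25

Step 1 — compute v_5(x) by factoring powers of 5 out of the numerator and denominator: v_5(50/21) = 2. Step 2 — apply |x|_p = p^{-v_p(x)} = 5^{-2} = 1/25.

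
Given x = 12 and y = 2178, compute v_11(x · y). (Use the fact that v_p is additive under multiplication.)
v_11(26136) = 2

v_p(x) = 0 (factor: 12 = 11^0 · 12); v_p(y) = 2 (factor: 2178 = 11^2 · 18). Additivity: v_p(xy) = v_p(x) + v_p(y) = 0 + 2 = 2. (Direct check: xy = 26136 = 11^2 · (216).)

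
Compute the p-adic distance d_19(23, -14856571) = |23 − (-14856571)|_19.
d_19(23, -14856571) = 1/2476099

Step 1 — x − y = 23 − (-14856571) = 14856594. Step 2 — v_19(14856594) = 5 (factor: 14856594 = (19^5 · 6); the sign does not affect v_p). Step 3 — |x − y|_19 = 19^{-5} = 1/2476099.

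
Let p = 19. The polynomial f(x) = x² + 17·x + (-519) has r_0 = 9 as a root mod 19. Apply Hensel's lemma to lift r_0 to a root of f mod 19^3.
r_2 = 1719 (mod 6859)

Hensel: r_{i+1} = r_i − f(r_i)·(f′(r_i))^{-1} mod 19^{i+2}, f′(x) = 2x + 17. Iterate:
  r_0 = 9 (mod 19)
  r_1 = 275 (mod 361)
  r_2 = 1719 (mod 6859)
Final: r = 1719 satisfies f(r) ≡ 0 mod 19^3.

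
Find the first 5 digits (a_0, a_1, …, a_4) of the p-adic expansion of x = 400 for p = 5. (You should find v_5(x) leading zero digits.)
(a_0, …, a_4) = (0, 0, 1, 3, 0)

v_5(400) = 2, so a_0 = ... = a_1 = 0. Factor out: x = 5^2 · u with u = 16 a unit in ℤ_5. Expand u iteratively via a_{v+i} = u_i mod 5, u_{i+1} = (u_i − a_{v+i})/5:
  u_0 = 16;  a_2 = 1;  u_1 = (u_0 − 1)/5 = 3
  u_1 = 3;  a_3 = 3;  u_2 = (u_1 − 3)/5 = 0
  u_2 = 0;  a_4 = 0;  u_3 = (u_2 − 0)/5 = 0
Digits: (0, 0, 1, 3, 0).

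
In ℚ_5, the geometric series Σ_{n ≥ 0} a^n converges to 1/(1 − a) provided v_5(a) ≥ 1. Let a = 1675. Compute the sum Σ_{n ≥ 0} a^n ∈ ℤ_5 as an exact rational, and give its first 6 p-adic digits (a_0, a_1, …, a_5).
Σ a^n = 1/(1 − a) = -1/1674;  first 6 digits = (1, 0, 2, 3, 1, 3)

v_5(a) = 2 ≥ 1, so the series converges in ℤ_5 to 1/(1 − a) = 1/(1 − 1675) = -1/1674. Expand this rational in ℤ_5: compute digits iteratively via d_i = x_i mod 5, x_{i+1} = (x_i − d_i)/5. The first 6 digits are (1, 0, 2, 3, 1, 3).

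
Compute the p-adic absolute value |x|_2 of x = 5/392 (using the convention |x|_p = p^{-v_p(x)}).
|5/392|_2 = 8

Step 1 — compute v_2(x) by factoring powers of 2 out of the numerator and denominator: v_2(5/392) = -3. Step 2 — apply |x|_p = p^{-v_p(x)} = 2^{3} = 8.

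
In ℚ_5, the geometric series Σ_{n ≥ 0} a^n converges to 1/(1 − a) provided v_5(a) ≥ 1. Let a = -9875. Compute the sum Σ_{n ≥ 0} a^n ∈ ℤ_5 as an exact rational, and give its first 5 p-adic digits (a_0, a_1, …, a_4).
Σ a^n = 1/(1 − a) = 1/9876;  first 5 digits = (1, 0, 0, 1, 4)

v_5(a) = 3 ≥ 1, so the series converges in ℤ_5 to 1/(1 − a) = 1/(1 − (-9875)) = 1/9876. Expand this rational in ℤ_5: compute digits iteratively via d_i = x_i mod 5, x_{i+1} = (x_i − d_i)/5. The first 5 digits are (1, 0, 0, 1, 4).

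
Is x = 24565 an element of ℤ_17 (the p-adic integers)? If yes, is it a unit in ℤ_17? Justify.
x ∈ ℤ_17 but not a unit; v_17(x) = 3 > 0

ℤ_17 = {x ∈ ℚ_17 : v_17(x) ≥ 0} and ℤ_17^× = {x ∈ ℤ_17 : v_17(x) = 0}. Here v_17(24565) = v_17(num) − v_17(den) = 3; compare against these criteria.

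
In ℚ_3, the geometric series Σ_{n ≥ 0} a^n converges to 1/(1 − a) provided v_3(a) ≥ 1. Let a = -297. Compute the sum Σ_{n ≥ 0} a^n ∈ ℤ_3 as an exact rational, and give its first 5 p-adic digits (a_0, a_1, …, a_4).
Σ a^n = 1/(1 − a) = 1/298;  first 5 digits = (1, 0, 0, 1, 2)

v_3(a) = 3 ≥ 1, so the series converges in ℤ_3 to 1/(1 − a) = 1/(1 − (-297)) = 1/298. Expand this rational in ℤ_3: compute digits iteratively via d_i = x_i mod 3, x_{i+1} = (x_i − d_i)/3. The first 5 digits are (1, 0, 0, 1, 2).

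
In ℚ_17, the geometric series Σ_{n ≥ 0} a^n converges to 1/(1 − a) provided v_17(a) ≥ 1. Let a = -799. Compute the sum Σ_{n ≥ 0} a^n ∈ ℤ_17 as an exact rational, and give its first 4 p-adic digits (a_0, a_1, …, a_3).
Σ a^n = 1/(1 − a) = 1/800;  first 4 digits = (1, 4, 13, 6)

v_17(a) = 1 ≥ 1, so the series converges in ℤ_17 to 1/(1 − a) = 1/(1 − (-799)) = 1/800. Expand this rational in ℤ_17: compute digits iteratively via d_i = x_i mod 17, x_{i+1} = (x_i − d_i)/17. The first 4 digits are (1, 4, 13, 6).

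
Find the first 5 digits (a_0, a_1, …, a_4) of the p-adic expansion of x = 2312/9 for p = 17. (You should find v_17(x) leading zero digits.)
(a_0, …, a_4) = (0, 0, 16, 1, 15)

v_17(2312/9) = 2, so a_0 = ... = a_1 = 0. Factor out: x = 17^2 · u with u = 8/9 a unit in ℤ_17. Expand u iteratively via a_{v+i} = u_i mod 17, u_{i+1} = (u_i − a_{v+i})/17:
  u_0 = 8/9;  a_2 = 16;  u_1 = (u_0 − 16)/17 = -8/9
  u_1 = -8/9;  a_3 = 1;  u_2 = (u_1 − 1)/17 = -1/9
  u_2 = -1/9;  a_4 = 15;  u_3 = (u_2 − 15)/17 = -8/9
Digits: (0, 0, 16, 1, 15).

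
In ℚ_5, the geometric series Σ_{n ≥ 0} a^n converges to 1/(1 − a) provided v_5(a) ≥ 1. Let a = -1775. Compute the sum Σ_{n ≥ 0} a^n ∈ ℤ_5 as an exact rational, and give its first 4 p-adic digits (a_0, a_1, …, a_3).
Σ a^n = 1/(1 − a) = 1/1776;  first 4 digits = (1, 0, 4, 0)

v_5(a) = 2 ≥ 1, so the series converges in ℤ_5 to 1/(1 − a) = 1/(1 − (-1775)) = 1/1776. Expand this rational in ℤ_5: compute digits iteratively via d_i = x_i mod 5, x_{i+1} = (x_i − d_i)/5. The first 4 digits are (1, 0, 4, 0).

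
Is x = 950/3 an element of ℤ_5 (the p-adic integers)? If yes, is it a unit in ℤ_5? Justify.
x ∈ ℤ_5 but not a unit; v_5(x) = 2 > 0

ℤ_5 = {x ∈ ℚ_5 : v_5(x) ≥ 0} and ℤ_5^× = {x ∈ ℤ_5 : v_5(x) = 0}. Here v_5(950/3) = v_5(num) − v_5(den) = 2; compare against these criteria.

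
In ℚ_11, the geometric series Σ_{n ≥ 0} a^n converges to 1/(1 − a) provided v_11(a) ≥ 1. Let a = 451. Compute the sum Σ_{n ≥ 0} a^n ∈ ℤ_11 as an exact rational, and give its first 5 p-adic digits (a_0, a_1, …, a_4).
Σ a^n = 1/(1 − a) = -1/450;  first 5 digits = (1, 8, 1, 5, 2)

v_11(a) = 1 ≥ 1, so the series converges in ℤ_11 to 1/(1 − a) = 1/(1 − 451) = -1/450. Expand this rational in ℤ_11: compute digits iteratively via d_i = x_i mod 11, x_{i+1} = (x_i − d_i)/11. The first 5 digits are (1, 8, 1, 5, 2).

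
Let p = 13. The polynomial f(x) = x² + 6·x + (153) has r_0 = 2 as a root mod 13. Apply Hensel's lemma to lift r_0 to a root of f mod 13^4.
r_3 = 25690 (mod 28561)

Hensel: r_{i+1} = r_i − f(r_i)·(f′(r_i))^{-1} mod 13^{i+2}, f′(x) = 2x + 6. Iterate:
  r_0 = 2 (mod 13)
  r_1 = 2 (mod 169)
  r_2 = 1523 (mod 2197)
  r_3 = 25690 (mod 28561)
Final: r = 25690 satisfies f(r) ≡ 0 mod 13^4.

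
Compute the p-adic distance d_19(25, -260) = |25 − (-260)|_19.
d_19(25, -260) = 1/19

Step 1 — x − y = 25 − (-260) = 285. Step 2 — v_19(285) = 1 (factor: 285 = (19^1 · 15); the sign does not affect v_p). Step 3 — |x − y|_19 = 19^{-1} = 1/19.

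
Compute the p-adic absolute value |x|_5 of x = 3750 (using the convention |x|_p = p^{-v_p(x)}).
|3750|_5 = 1/625

Step 1 — compute v_5(x) by factoring powers of 5 out of the numerator and denominator: v_5(3750) = 4. Step 2 — apply |x|_p = p^{-v_p(x)} = 5^{-4} = 1/625.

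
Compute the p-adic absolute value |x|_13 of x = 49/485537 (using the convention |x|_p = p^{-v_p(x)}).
|49/485537|_13 = 28561

Step 1 — compute v_13(x) by factoring powers of 13 out of the numerator and denominator: v_13(49/485537) = -4. Step 2 — apply |x|_p = p^{-v_p(x)} = 13^{4} = 28561.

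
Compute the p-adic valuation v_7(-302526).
v_7(-302526) = 5

v_7(n) is the largest exponent k such that 7^k divides n. Factor out: -302526 = -7^5 · 18. (Sign doesn't affect v_p.) So v_7(-302526) = 5.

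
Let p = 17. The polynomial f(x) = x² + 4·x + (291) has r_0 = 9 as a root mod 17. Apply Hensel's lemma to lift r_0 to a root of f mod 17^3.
r_2 = 3511 (mod 4913)

Hensel: r_{i+1} = r_i − f(r_i)·(f′(r_i))^{-1} mod 17^{i+2}, f′(x) = 2x + 4. Iterate:
  r_0 = 9 (mod 17)
  r_1 = 43 (mod 289)
  r_2 = 3511 (mod 4913)
Final: r = 3511 satisfies f(r) ≡ 0 mod 17^3.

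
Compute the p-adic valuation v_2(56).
v_2(56) = 3

v_2(n) is the largest exponent k such that 2^k divides n. Factor out: 56 = 2^3 · 7. (Sign doesn't affect v_p.) So v_2(56) = 3.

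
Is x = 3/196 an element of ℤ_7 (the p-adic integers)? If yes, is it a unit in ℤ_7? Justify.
x ∉ ℤ_7 (v_7(x) = -2 < 0)

ℤ_7 = {x ∈ ℚ_7 : v_7(x) ≥ 0} and ℤ_7^× = {x ∈ ℤ_7 : v_7(x) = 0}. Here v_7(3/196) = v_7(num) − v_7(den) = -2; compare against these criteria.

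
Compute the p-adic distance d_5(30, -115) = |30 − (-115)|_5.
d_5(30, -115) = 1/5

Step 1 — x − y = 30 − (-115) = 145. Step 2 — v_5(145) = 1 (factor: 145 = (5^1 · 29); the sign does not affect v_p). Step 3 — |x − y|_5 = 5^{-1} = 1/5.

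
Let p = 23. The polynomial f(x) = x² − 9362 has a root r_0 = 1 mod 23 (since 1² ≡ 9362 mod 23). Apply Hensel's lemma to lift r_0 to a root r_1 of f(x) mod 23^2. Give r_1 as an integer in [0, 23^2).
r_1 = 185 (mod 529)

Hensel's recurrence: r_{i+1} = r_i − f(r_i)·(f′(r_i))^{-1} mod 23^{i+2}, with f′(x) = 2x. Iterate:
  r_0 = 1 (mod 23)
  r_1 = 185 (mod 529)
Final: r_1 = 185, and one checks f(r_1) ≡ 0 mod 23^2.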